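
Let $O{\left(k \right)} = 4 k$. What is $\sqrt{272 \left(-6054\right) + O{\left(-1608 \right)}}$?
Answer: $24 i \sqrt{2870} \approx 1285.7 i$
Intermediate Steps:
$\sqrt{272 \left(-6054\right) + O{\left(-1608 \right)}} = \sqrt{272 \left(-6054\right) + 4 \left(-1608\right)} = \sqrt{-1646688 - 6432} = \sqrt{-1653120} = 24 i \sqrt{2870}$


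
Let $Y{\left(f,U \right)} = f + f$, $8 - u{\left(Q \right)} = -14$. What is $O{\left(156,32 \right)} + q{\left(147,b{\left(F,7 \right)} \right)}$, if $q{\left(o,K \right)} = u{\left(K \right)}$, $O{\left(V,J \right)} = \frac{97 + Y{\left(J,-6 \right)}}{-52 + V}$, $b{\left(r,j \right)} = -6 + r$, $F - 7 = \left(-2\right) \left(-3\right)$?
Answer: $\frac{2449}{104} \approx 23.548$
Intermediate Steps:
$u{\left(Q \right)} = 22$ ($u{\left(Q \right)} = 8 - -14 = 8 + 14 = 22$)
$F = 13$ ($F = 7 - -6 = 7 + 6 = 13$)
$Y{\left(f,U \right)} = 2 f$
$O{\left(V,J \right)} = \frac{97 + 2 J}{-52 + V}$
$q{\left(o,K \right)} = 22$
$O{\left(156,32 \right)} + q{\left(147,b{\left(F,7 \right)} \right)} = \frac{97 + 2 \cdot 32}{-52 + 156} + 22 = \frac{97 + 64}{104} + 22 = \frac{1}{104} \cdot 161 + 22 = \frac{161}{104} + 22 = \frac{2449}{104}$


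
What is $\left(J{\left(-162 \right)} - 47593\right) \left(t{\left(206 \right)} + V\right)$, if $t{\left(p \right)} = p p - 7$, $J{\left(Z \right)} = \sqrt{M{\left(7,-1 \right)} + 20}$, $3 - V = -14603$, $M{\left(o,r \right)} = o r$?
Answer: $-2714466755 + 57035 \sqrt{13} \approx -2.7143 \cdot 10^{9}$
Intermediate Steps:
$V = 14606$ ($V = 3 - -14603 = 3 + 14603 = 14606$)
$J{\left(Z \right)} = \sqrt{13}$ ($J{\left(Z \right)} = \sqrt{7 \left(-1\right) + 20} = \sqrt{-7 + 20} = \sqrt{13}$)
$t{\left(p \right)} = -7 + p^{2}$ ($t{\left(p \right)} = p^{2} - 7 = -7 + p^{2}$)
$\left(J{\left(-162 \right)} - 47593\right) \left(t{\left(206 \right)} + V\right) = \left(\sqrt{13} - 47593\right) \left(\left(-7 + 206^{2}\right) + 14606\right) = \left(-47593 + \sqrt{13}\right) \left(\left(-7 + 42436\right) + 14606\right) = \left(-47593 + \sqrt{13}\right) \left(42429 + 14606\right) = \left(-47593 + \sqrt{13}\right) 57035 = -2714466755 + 57035 \sqrt{13}$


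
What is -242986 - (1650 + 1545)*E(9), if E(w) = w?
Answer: -271741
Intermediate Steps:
-242986 - (1650 + 1545)*E(9) = -242986 - (1650 + 1545)*9 = -242986 - 3195*9 = -242986 - 1*28755 = -242986 - 28755 = -271741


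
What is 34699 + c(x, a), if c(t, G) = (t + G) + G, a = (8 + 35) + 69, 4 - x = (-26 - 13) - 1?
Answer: 34967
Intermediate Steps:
x = 44 (x = 4 - ((-26 - 13) - 1) = 4 - (-39 - 1) = 4 - 1*(-40) = 4 + 40 = 44)
a = 112 (a = 43 + 69 = 112)
c(t, G) = t + 2*G (c(t, G) = (G + t) + G = t + 2*G)
34699 + c(x, a) = 34699 + (44 + 2*112) = 34699 + (44 + 224) = 34699 + 268 = 34967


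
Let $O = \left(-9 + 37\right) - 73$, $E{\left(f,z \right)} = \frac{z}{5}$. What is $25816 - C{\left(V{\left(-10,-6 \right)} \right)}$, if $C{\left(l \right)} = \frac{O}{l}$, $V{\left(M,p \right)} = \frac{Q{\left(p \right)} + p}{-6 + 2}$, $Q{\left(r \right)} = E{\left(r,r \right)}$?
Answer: $25841$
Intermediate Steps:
$E{\left(f,z \right)} = \frac{z}{5}$ ($E{\left(f,z \right)} = z \frac{1}{5} = \frac{z}{5}$)
$Q{\left(r \right)} = \frac{r}{5}$
$O = -45$ ($O = 28 - 73 = -45$)
$V{\left(M,p \right)} = - \frac{3 p}{10}$ ($V{\left(M,p \right)} = \frac{\frac{p}{5} + p}{-6 + 2} = \frac{\frac{6}{5} p}{-4} = \frac{6 p}{5} \left(- \frac{1}{4}\right) = - \frac{3 p}{10}$)
$C{\left(l \right)} = - \frac{45}{l}$
$25816 - C{\left(V{\left(-10,-6 \right)} \right)} = 25816 - - \frac{45}{\left(- \frac{3}{10}\right) \left(-6\right)} = 25816 - - \frac{45}{\frac{9}{5}} = 25816 - \left(-45\right) \frac{5}{9} = 25816 - -25 = 25816 + 25 = 25841$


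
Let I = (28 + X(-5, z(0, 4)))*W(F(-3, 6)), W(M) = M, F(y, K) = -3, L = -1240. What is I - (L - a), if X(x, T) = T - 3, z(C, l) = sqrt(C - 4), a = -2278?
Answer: -1113 - 6*I ≈ -1113.0 - 6.0*I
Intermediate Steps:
z(C, l) = sqrt(-4 + C)
X(x, T) = -3 + T
I = -75 - 6*I (I = (28 + (-3 + sqrt(-4 + 0)))*(-3) = (28 + (-3 + sqrt(-4)))*(-3) = (28 + (-3 + 2*I))*(-3) = (25 + 2*I)*(-3) = -75 - 6*I ≈ -75.0 - 6.0*I)
I - (L - a) = (-75 - 6*I) - (-1240 - 1*(-2278)) = (-75 - 6*I) - (-1240 + 2278) = (-75 - 6*I) - 1*1038 = (-75 - 6*I) - 1038 = -1113 - 6*I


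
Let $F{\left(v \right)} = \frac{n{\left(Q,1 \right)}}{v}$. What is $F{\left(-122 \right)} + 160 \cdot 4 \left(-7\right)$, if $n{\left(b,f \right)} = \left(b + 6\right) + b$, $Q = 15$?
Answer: $- \frac{273298}{61} \approx -4480.3$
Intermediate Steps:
$n{\left(b,f \right)} = 6 + 2 b$ ($n{\left(b,f \right)} = \left(6 + b\right) + b = 6 + 2 b$)
$F{\left(v \right)} = \frac{36}{v}$ ($F{\left(v \right)} = \frac{6 + 2 \cdot 15}{v} = \frac{6 + 30}{v} = \frac{36}{v}$)
$F{\left(-122 \right)} + 160 \cdot 4 \left(-7\right) = \frac{36}{-122} + 160 \cdot 4 \left(-7\right) = 36 \left(- \frac{1}{122}\right) + 160 \left(-28\right) = - \frac{18}{61} - 4480 = - \frac{273298}{61}$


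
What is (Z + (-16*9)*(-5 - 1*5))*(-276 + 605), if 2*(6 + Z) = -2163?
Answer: 231945/2 ≈ 1.1597e+5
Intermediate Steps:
Z = -2175/2 (Z = -6 + (½)*(-2163) = -6 - 2163/2 = -2175/2 ≈ -1087.5)
(Z + (-16*9)*(-5 - 1*5))*(-276 + 605) = (-2175/2 + (-16*9)*(-5 - 1*5))*(-276 + 605) = (-2175/2 - 144*(-5 - 5))*329 = (-2175/2 - 144*(-10))*329 = (-2175/2 + 1440)*329 = (705/2)*329 = 231945/2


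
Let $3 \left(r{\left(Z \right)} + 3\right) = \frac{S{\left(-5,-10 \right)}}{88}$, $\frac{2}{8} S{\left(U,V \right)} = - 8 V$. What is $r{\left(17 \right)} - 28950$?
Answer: $- \frac{955409}{33} \approx -28952.0$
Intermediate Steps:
$S{\left(U,V \right)} = - 32 V$ ($S{\left(U,V \right)} = 4 \left(- 8 V\right) = - 32 V$)
$r{\left(Z \right)} = - \frac{59}{33}$ ($r{\left(Z \right)} = -3 + \frac{\left(-32\right) \left(-10\right) \frac{1}{88}}{3} = -3 + \frac{320 \cdot \frac{1}{88}}{3} = -3 + \frac{1}{3} \cdot \frac{40}{11} = -3 + \frac{40}{33} = - \frac{59}{33}$)
$r{\left(17 \right)} - 28950 = - \frac{59}{33} - 28950 = - \frac{955409}{33}$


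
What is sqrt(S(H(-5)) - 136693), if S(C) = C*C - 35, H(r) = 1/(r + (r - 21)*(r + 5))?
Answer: I*sqrt(3418199)/5 ≈ 369.77*I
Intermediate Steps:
H(r) = 1/(r + (-21 + r)*(5 + r))
S(C) = -35 + C**2 (S(C) = C**2 - 35 = -35 + C**2)
sqrt(S(H(-5)) - 136693) = sqrt((-35 + (1/(-105 + (-5)**2 - 15*(-5)))**2) - 136693) = sqrt((-35 + (1/(-105 + 25 + 75))**2) - 136693) = sqrt((-35 + (1/(-5))**2) - 136693) = sqrt((-35 + (-1/5)**2) - 136693) = sqrt((-35 + 1/25) - 136693) = sqrt(-874/25 - 136693) = sqrt(-3418199/25) = I*sqrt(3418199)/5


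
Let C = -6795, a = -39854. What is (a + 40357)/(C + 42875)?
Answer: 503/36080 ≈ 0.013941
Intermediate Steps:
(a + 40357)/(C + 42875) = (-39854 + 40357)/(-6795 + 42875) = 503/36080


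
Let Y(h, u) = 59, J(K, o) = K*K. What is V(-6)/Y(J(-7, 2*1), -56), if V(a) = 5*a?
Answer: -30/59 ≈ -0.50847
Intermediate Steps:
J(K, o) = K²
V(-6)/Y(J(-7, 2*1), -56) = (5*(-6))/59 = -30*1/59 = -30/59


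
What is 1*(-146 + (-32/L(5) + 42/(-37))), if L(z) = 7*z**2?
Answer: -953884/6475 ≈ -147.32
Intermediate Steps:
1*(-146 + (-32/L(5) + 42/(-37))) = 1*(-146 + (-32/(7*5**2) + 42/(-37))) = 1*(-146 + (-32/(7*25) + 42*(-1/37))) = 1*(-146 + (-32/175 - 42/37)) = 1*(-146 - 8534/6475) = 1*(-953884/6475) = -953884/6475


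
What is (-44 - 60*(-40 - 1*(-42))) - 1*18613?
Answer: -18777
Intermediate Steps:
(-44 - 60*(-40 - 1*(-42))) - 1*18613 = (-44 - 60*(-40 + 42)) - 18613 = (-44 - 60*2) - 18613 = (-44 - 120) - 18613 = -164 - 18613 = -18777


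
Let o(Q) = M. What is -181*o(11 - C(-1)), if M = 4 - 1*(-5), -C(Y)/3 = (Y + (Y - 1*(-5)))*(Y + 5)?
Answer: -1629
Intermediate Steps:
C(Y) = -3*(5 + Y)*(5 + 2*Y) (C(Y) = -3*(Y + (Y - 1*(-5)))*(Y + 5) = -3*(Y + (Y + 5))*(5 + Y) = -3*(Y + (5 + Y))*(5 + Y) = -3*(5 + 2*Y)*(5 + Y) = -3*(5 + Y)*(5 + 2*Y))
M = 9 (M = 4 + 5 = 9)
o(Q) = 9
-181*o(11 - C(-1)) = -181*9 = -1629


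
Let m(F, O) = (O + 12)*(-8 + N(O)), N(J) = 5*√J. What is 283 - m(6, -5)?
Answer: 339 - 35*I*√5 ≈ 339.0 - 78.262*I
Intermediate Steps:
m(F, O) = (-8 + 5*√O)*(12 + O) (m(F, O) = (O + 12)*(-8 + 5*√O) = (12 + O)*(-8 + 5*√O) = (-8 + 5*√O)*(12 + O))
283 - m(6, -5) = 283 - (-96 - 8*(-5) + 5*(-5)^(3/2) + 60*√(-5)) = 283 - (-96 + 40 + 5*(-5*I*√5) + 60*(I*√5)) = 283 - (-96 + 40 - 25*I*√5 + 60*I*√5) = 283 - (-56 + 35*I*√5) = 283 + (56 - 35*I*√5) = 339 - 35*I*√5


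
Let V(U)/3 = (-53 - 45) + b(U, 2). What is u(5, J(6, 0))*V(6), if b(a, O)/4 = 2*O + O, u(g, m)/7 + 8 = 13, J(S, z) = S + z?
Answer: -7770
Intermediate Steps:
u(g, m) = 35 (u(g, m) = -56 + 7*13 = -56 + 91 = 35)
b(a, O) = 12*O (b(a, O) = 4*(2*O + O) = 4*(3*O) = 12*O)
V(U) = -222 (V(U) = 3*((-53 - 45) + 12*2) = 3*(-98 + 24) = 3*(-74) = -222)
u(5, J(6, 0))*V(6) = 35*(-222) = -7770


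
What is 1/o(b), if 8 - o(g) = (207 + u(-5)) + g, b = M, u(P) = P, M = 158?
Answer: -1/352 ≈ -0.0028409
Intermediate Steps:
b = 158
o(g) = -194 - g (o(g) = 8 - ((207 - 5) + g) = 8 - (202 + g) = 8 + (-202 - g) = -194 - g)
1/o(b) = 1/(-194 - 1*158) = 1/(-194 - 158) = 1/(-352) = -1/352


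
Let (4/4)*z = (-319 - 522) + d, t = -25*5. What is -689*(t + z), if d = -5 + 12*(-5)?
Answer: 710359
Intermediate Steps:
t = -125
d = -65 (d = -5 - 60 = -65)
z = -906 (z = (-319 - 522) - 65 = -841 - 65 = -906)
-689*(t + z) = -689*(-125 - 906) = -689*(-1031) = 710359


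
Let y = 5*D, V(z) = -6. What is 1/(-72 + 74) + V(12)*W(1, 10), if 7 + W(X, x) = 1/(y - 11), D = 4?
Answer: 251/6 ≈ 41.833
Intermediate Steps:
y = 20 (y = 5*4 = 20)
W(X, x) = -62/9 (W(X, x) = -7 + 1/(20 - 11) = -7 + 1/9 = -7 + ⅑ = -62/9)
1/(-72 + 74) + V(12)*W(1, 10) = 1/(-72 + 74) - 6*(-62/9) = 1/2 + 124/3 = ½ + 124/3 = 251/6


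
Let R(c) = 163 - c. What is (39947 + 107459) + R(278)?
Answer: 147291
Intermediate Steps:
(39947 + 107459) + R(278) = (39947 + 107459) + (163 - 1*278) = 147406 + (163 - 278) = 147406 - 115 = 147291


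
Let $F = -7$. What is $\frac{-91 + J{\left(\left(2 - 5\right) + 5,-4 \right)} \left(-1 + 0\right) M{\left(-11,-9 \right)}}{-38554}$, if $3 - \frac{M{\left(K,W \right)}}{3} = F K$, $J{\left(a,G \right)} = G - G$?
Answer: $\frac{91}{38554} \approx 0.0023603$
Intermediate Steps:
$J{\left(a,G \right)} = 0$
$M{\left(K,W \right)} = 9 + 21 K$ ($M{\left(K,W \right)} = 9 - 3 \left(- 7 K\right) = 9 + 21 K$)
$\frac{-91 + J{\left(\left(2 - 5\right) + 5,-4 \right)} \left(-1 + 0\right) M{\left(-11,-9 \right)}}{-38554} = \frac{-91 + 0 \left(-1 + 0\right) \left(9 + 21 \left(-11\right)\right)}{-38554} = \left(-91 + 0 \left(-1\right) \left(9 - 231\right)\right) \left(- \frac{1}{38554}\right) = \left(-91 + 0 \left(-222\right)\right) \left(- \frac{1}{38554}\right) = \left(-91 + 0\right) \left(- \frac{1}{38554}\right) = \left(-91\right) \left(- \frac{1}{38554}\right) = \frac{91}{38554}$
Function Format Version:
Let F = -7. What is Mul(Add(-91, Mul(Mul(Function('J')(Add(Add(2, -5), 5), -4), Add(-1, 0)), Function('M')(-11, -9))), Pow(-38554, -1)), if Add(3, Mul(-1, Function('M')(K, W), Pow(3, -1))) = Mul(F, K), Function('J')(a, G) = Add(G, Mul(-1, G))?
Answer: Rational(91, 38554) ≈ 0.0023603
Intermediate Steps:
Function('J')(a, G) = 0
Function('M')(K, W) = Add(9, Mul(21, K)) (Function('M')(K, W) = Add(9, Mul(-3, Mul(-7, K))) = Add(9, Mul(21, K)))
Mul(Add(-91, Mul(Mul(Function('J')(Add(Add(2, -5), 5), -4), Add(-1, 0)), Function('M')(-11, -9))), Pow(-38554, -1)) = Mul(Add(-91, Mul(Mul(0, Add(-1, 0)), Add(9, Mul(21, -11)))), Pow(-38554, -1)) = Mul(Add(-91, Mul(Mul(0, -1), Add(9, -231))), Rational(-1, 38554)) = Mul(Add(-91, Mul(0, -222)), Rational(-1, 38554)) = Mul(Add(-91, 0), Rational(-1, 38554)) = Mul(-91, Rational(-1, 38554)) = Rational(91, 38554)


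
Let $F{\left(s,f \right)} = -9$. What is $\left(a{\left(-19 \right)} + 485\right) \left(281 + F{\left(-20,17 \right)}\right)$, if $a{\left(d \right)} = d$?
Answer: $126752$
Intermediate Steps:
$\left(a{\left(-19 \right)} + 485\right) \left(281 + F{\left(-20,17 \right)}\right) = \left(-19 + 485\right) \left(281 - 9\right) = 466 \cdot 272 = 126752$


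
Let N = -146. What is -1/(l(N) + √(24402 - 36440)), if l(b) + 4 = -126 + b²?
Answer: I/(√12038 - 21186*I) ≈ -4.72e-5 + 2.4444e-7*I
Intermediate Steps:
l(b) = -130 + b² (l(b) = -4 + (-126 + b²) = -130 + b²)
-1/(l(N) + √(24402 - 36440)) = -1/((-130 + (-146)²) + √(24402 - 36440)) = -1/((-130 + 21316) + √(-12038)) = -1/(21186 + I*√12038)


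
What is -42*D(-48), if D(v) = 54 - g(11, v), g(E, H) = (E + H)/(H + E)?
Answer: -2226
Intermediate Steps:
g(E, H) = 1 (g(E, H) = (E + H)/(E + H) = 1)
D(v) = 53 (D(v) = 54 - 1*1 = 54 - 1 = 53)
-42*D(-48) = -42*53 = -2226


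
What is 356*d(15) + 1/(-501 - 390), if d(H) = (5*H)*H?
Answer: 356845499/891 ≈ 4.0050e+5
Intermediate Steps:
d(H) = 5*H²
356*d(15) + 1/(-501 - 390) = 356*(5*15²) + 1/(-501 - 390) = 356*(5*225) + 1/(-891) = 356*1125 - 1/891 = 400500 - 1/891 = 356845499/891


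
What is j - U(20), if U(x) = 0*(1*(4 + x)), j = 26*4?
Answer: 104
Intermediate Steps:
j = 104
U(x) = 0 (U(x) = 0*(4 + x) = 0)
j - U(20) = 104 - 1*0 = 104 + 0 = 104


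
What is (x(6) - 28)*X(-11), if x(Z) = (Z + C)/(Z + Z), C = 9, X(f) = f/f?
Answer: -107/4 ≈ -26.750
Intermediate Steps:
X(f) = 1
x(Z) = (9 + Z)/(2*Z) (x(Z) = (Z + 9)/(Z + Z) = (9 + Z)/((2*Z)) = (9 + Z)*(1/(2*Z)) = (9 + Z)/(2*Z))
(x(6) - 28)*X(-11) = ((½)*(9 + 6)/6 - 28)*1 = ((½)*(⅙)*15 - 28)*1 = (5/4 - 28)*1 = -107/4*1 = -107/4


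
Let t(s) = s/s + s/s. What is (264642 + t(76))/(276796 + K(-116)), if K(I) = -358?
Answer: 132322/138219 ≈ 0.95734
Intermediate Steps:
t(s) = 2 (t(s) = 1 + 1 = 2)
(264642 + t(76))/(276796 + K(-116)) = (264642 + 2)/(276796 - 358) = 264644/276438 = 264644*(1/276438) = 132322/138219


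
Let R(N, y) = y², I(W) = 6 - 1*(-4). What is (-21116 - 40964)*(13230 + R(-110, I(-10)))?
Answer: -827526400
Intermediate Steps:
I(W) = 10 (I(W) = 6 + 4 = 10)
(-21116 - 40964)*(13230 + R(-110, I(-10))) = (-21116 - 40964)*(13230 + 10²) = -62080*(13230 + 100) = -62080*13330 = -827526400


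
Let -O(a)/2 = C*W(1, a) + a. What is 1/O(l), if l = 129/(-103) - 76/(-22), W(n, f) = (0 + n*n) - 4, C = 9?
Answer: 1133/56192 ≈ 0.020163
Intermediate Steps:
W(n, f) = -4 + n² (W(n, f) = (0 + n²) - 4 = n² - 4 = -4 + n²)
l = 2495/1133 (l = 129*(-1/103) - 76*(-1/22) = -129/103 + 38/11 = 2495/1133 ≈ 2.2021)
O(a) = 54 - 2*a (O(a) = -2*(9*(-4 + 1²) + a) = -2*(9*(-4 + 1) + a) = -2*(9*(-3) + a) = -2*(-27 + a) = 54 - 2*a)
1/O(l) = 1/(54 - 2*2495/1133) = 1/(54 - 4990/1133) = 1/(56192/1133) = 1133/56192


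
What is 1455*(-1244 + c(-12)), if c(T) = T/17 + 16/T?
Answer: -30820780/17 ≈ -1.8130e+6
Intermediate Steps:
c(T) = 16/T + T/17 (c(T) = T*(1/17) + 16/T = T/17 + 16/T = 16/T + T/17)
1455*(-1244 + c(-12)) = 1455*(-1244 + (16/(-12) + (1/17)*(-12))) = 1455*(-1244 + (16*(-1/12) - 12/17)) = 1455*(-1244 + (-4/3 - 12/17)) = 1455*(-1244 - 104/51) = 1455*(-63548/51) = -30820780/17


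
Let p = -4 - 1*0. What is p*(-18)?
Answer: 72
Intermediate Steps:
p = -4 (p = -4 + 0 = -4)
p*(-18) = -4*(-18) = 72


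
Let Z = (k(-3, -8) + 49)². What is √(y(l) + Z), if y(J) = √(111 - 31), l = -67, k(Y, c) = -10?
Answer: √(1521 + 4*√5) ≈ 39.115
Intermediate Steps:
y(J) = 4*√5 (y(J) = √80 = 4*√5)
Z = 1521 (Z = (-10 + 49)² = 39² = 1521)
√(y(l) + Z) = √(4*√5 + 1521) = √(1521 + 4*√5)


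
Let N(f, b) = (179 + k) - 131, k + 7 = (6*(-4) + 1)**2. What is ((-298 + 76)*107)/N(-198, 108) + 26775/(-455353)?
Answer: -1805286152/43258535 ≈ -41.732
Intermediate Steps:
k = 522 (k = -7 + (6*(-4) + 1)**2 = -7 + (-24 + 1)**2 = -7 + (-23)**2 = -7 + 529 = 522)
N(f, b) = 570 (N(f, b) = (179 + 522) - 131 = 701 - 131 = 570)
((-298 + 76)*107)/N(-198, 108) + 26775/(-455353) = ((-298 + 76)*107)/570 + 26775/(-455353) = -222*107*(1/570) + 26775*(-1/455353) = -23754*1/570 - 26775/455353 = -3959/95 - 26775/455353 = -1805286152/43258535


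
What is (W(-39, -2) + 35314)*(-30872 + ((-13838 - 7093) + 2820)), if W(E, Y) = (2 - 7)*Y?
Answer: -1730275492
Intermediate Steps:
W(E, Y) = -5*Y
(W(-39, -2) + 35314)*(-30872 + ((-13838 - 7093) + 2820)) = (-5*(-2) + 35314)*(-30872 + ((-13838 - 7093) + 2820)) = (10 + 35314)*(-30872 + (-20931 + 2820)) = 35324*(-30872 - 18111) = 35324*(-48983) = -1730275492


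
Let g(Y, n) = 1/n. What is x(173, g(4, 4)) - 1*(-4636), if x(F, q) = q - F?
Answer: 17853/4 ≈ 4463.3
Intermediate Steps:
x(173, g(4, 4)) - 1*(-4636) = (1/4 - 1*173) - 1*(-4636) = (1/4 - 173) + 4636 = -691/4 + 4636 = 17853/4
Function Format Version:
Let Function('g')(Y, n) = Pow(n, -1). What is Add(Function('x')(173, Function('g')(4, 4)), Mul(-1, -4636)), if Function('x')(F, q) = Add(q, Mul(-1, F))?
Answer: Rational(17853, 4) ≈ 4463.3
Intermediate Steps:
Add(Function('x')(173, Function('g')(4, 4)), Mul(-1, -4636)) = Add(Add(Pow(4, -1), Mul(-1, 173)), Mul(-1, -4636)) = Add(Add(Rational(1, 4), -173), 4636) = Add(Rational(-691, 4), 4636) = Rational(17853, 4)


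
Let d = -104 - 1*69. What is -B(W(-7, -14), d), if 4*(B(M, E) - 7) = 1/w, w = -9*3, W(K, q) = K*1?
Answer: -755/108 ≈ -6.9907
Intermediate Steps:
d = -173 (d = -104 - 69 = -173)
W(K, q) = K
w = -27
B(M, E) = 755/108 (B(M, E) = 7 + (¼)/(-27) = 7 + (¼)*(-1/27) = 7 - 1/108 = 755/108)
-B(W(-7, -14), d) = -1*755/108 = -755/108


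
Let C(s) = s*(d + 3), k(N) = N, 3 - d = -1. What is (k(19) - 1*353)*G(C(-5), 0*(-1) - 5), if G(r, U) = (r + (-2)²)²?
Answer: -320974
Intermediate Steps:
d = 4 (d = 3 - 1*(-1) = 3 + 1 = 4)
C(s) = 7*s (C(s) = s*(4 + 3) = s*7 = 7*s)
G(r, U) = (4 + r)² (G(r, U) = (r + 4)² = (4 + r)²)
(k(19) - 1*353)*G(C(-5), 0*(-1) - 5) = (19 - 1*353)*(4 + 7*(-5))² = (19 - 353)*(4 - 35)² = -334*(-31)² = -334*961 = -320974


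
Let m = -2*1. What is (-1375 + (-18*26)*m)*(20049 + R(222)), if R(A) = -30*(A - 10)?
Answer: -6009471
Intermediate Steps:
m = -2
R(A) = 300 - 30*A (R(A) = -30*(-10 + A) = 300 - 30*A)
(-1375 + (-18*26)*m)*(20049 + R(222)) = (-1375 - 18*26*(-2))*(20049 + (300 - 30*222)) = (-1375 - 468*(-2))*(20049 + (300 - 6660)) = (-1375 + 936)*(20049 - 6360) = -439*13689 = -6009471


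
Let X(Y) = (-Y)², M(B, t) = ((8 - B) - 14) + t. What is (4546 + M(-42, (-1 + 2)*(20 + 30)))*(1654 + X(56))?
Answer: 22187280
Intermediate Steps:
M(B, t) = -6 + t - B (M(B, t) = (-6 - B) + t = -6 + t - B)
X(Y) = Y²
(4546 + M(-42, (-1 + 2)*(20 + 30)))*(1654 + X(56)) = (4546 + (-6 + (-1 + 2)*(20 + 30) - 1*(-42)))*(1654 + 56²) = (4546 + (-6 + 1*50 + 42))*(1654 + 3136) = (4546 + (-6 + 50 + 42))*4790 = (4546 + 86)*4790 = 4632*4790 = 22187280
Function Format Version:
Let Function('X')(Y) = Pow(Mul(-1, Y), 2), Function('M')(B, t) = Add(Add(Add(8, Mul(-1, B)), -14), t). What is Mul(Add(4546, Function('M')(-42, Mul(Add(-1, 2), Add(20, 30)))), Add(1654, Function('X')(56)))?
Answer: 22187280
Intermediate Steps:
Function('M')(B, t) = Add(-6, t, Mul(-1, B)) (Function('M')(B, t) = Add(Add(-6, Mul(-1, B)), t) = Add(-6, t, Mul(-1, B)))
Function('X')(Y) = Pow(Y, 2)
Mul(Add(4546, Function('M')(-42, Mul(Add(-1, 2), Add(20, 30)))), Add(1654, Function('X')(56))) = Mul(Add(4546, Add(-6, Mul(Add(-1, 2), Add(20, 30)), Mul(-1, -42))), Add(1654, Pow(56, 2))) = Mul(Add(4546, Add(-6, Mul(1, 50), 42)), Add(1654, 3136)) = Mul(Add(4546, Add(-6, 50, 42)), 4790) = Mul(Add(4546, 86), 4790) = Mul(4632, 4790) = 22187280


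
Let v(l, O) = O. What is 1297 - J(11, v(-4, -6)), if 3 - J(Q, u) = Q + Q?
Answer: 1316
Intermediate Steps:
J(Q, u) = 3 - 2*Q (J(Q, u) = 3 - (Q + Q) = 3 - 2*Q)
1297 - J(11, v(-4, -6)) = 1297 - (3 - 2*11) = 1297 - (3 - 22) = 1297 - 1*(-19) = 1297 + 19 = 1316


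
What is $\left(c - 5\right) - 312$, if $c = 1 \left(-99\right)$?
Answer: $-416$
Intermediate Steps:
$c = -99$
$\left(c - 5\right) - 312 = \left(-99 - 5\right) - 312 = -104 - 312 = -416$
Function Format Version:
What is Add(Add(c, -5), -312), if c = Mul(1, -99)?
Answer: -416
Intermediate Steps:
c = -99
Add(Add(c, -5), -312) = Add(Add(-99, -5), -312) = Add(-104, -312) = -416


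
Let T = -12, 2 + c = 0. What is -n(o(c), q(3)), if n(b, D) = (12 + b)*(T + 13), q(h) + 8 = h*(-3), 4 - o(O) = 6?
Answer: -10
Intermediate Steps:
c = -2 (c = -2 + 0 = -2)
o(O) = -2 (o(O) = 4 - 1*6 = 4 - 6 = -2)
q(h) = -8 - 3*h (q(h) = -8 + h*(-3) = -8 - 3*h)
n(b, D) = 12 + b (n(b, D) = (12 + b)*(-12 + 13) = (12 + b)*1 = 12 + b)
-n(o(c), q(3)) = -(12 - 2) = -1*10 = -10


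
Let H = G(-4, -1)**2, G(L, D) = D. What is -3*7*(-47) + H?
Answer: 988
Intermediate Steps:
H = 1 (H = (-1)**2 = 1)
-3*7*(-47) + H = -3*7*(-47) + 1 = -21*(-47) + 1 = 987 + 1 = 988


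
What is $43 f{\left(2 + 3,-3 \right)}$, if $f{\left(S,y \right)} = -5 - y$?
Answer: $-86$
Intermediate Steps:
$43 f{\left(2 + 3,-3 \right)} = 43 \left(-5 - -3\right) = 43 \left(-5 + 3\right) = 43 \left(-2\right) = -86$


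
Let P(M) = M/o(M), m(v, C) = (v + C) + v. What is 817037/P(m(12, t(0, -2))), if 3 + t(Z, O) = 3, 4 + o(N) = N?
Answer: 4085185/6 ≈ 6.8086e+5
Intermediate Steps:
o(N) = -4 + N
t(Z, O) = 0 (t(Z, O) = -3 + 3 = 0)
m(v, C) = C + 2*v (m(v, C) = (C + v) + v = C + 2*v)
P(M) = M/(-4 + M)
817037/P(m(12, t(0, -2))) = 817037/(((0 + 2*12)/(-4 + (0 + 2*12)))) = 817037/(((0 + 24)/(-4 + (0 + 24)))) = 817037/((24/(-4 + 24))) = 817037/((24/20)) = 817037/((24*(1/20))) = 817037/(6/5) = 817037*(⅚) = 4085185/6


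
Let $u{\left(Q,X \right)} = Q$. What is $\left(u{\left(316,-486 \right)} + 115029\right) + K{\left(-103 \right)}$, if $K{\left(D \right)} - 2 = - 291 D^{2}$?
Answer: $-2971872$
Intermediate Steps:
$K{\left(D \right)} = 2 - 291 D^{2}$
$\left(u{\left(316,-486 \right)} + 115029\right) + K{\left(-103 \right)} = \left(316 + 115029\right) + \left(2 - 291 \left(-103\right)^{2}\right) = 115345 + \left(2 - 3087219\right) = 115345 - 3087217 = -2971872$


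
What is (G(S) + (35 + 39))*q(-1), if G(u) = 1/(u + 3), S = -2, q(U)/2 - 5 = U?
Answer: 600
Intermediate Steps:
q(U) = 10 + 2*U
G(u) = 1/(3 + u)
(G(S) + (35 + 39))*q(-1) = (1/(3 - 2) + (35 + 39))*(10 + 2*(-1)) = (1/1 + 74)*(10 - 2) = (1 + 74)*8 = 75*8 = 600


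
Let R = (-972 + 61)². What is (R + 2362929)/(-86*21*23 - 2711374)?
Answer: -1596425/1376456 ≈ -1.1598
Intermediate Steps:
R = 829921 (R = (-911)² = 829921)
(R + 2362929)/(-86*21*23 - 2711374) = (829921 + 2362929)/(-86*21*23 - 2711374) = 3192850/(-1806*23 - 2711374) = 3192850/(-41538 - 2711374) = 3192850/(-2752912) = 3192850*(-1/2752912) = -1596425/1376456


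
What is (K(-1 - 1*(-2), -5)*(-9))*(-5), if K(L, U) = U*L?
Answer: -225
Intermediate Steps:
K(L, U) = L*U
(K(-1 - 1*(-2), -5)*(-9))*(-5) = (((-1 - 1*(-2))*(-5))*(-9))*(-5) = (((-1 + 2)*(-5))*(-9))*(-5) = ((1*(-5))*(-9))*(-5) = -5*(-9)*(-5) = 45*(-5) = -225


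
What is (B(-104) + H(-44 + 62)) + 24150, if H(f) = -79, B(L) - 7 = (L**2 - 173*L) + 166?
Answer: 53052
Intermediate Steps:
B(L) = 173 + L**2 - 173*L (B(L) = 7 + ((L**2 - 173*L) + 166) = 7 + (166 + L**2 - 173*L) = 173 + L**2 - 173*L)
(B(-104) + H(-44 + 62)) + 24150 = ((173 + (-104)**2 - 173*(-104)) - 79) + 24150 = ((173 + 10816 + 17992) - 79) + 24150 = (28981 - 79) + 24150 = 28902 + 24150 = 53052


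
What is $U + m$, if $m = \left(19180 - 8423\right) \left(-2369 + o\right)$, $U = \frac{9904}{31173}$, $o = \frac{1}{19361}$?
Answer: $- \frac{15380221815690544}{603540453} \approx -2.5483 \cdot 10^{7}$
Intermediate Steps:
$o = \frac{1}{19361} \approx 5.165 \cdot 10^{-5}$
$U = \frac{9904}{31173}$ ($U = 9904 \cdot \frac{1}{31173} = \frac{9904}{31173} \approx 0.31771$)
$m = - \frac{493382799456}{19361}$ ($m = \left(19180 - 8423\right) \left(-2369 + \frac{1}{19361}\right) = 10757 \left(- \frac{45866208}{19361}\right) = - \frac{493382799456}{19361} \approx -2.5483 \cdot 10^{7}$)
$U + m = \frac{9904}{31173} - \frac{493382799456}{19361} = - \frac{15380221815690544}{603540453}$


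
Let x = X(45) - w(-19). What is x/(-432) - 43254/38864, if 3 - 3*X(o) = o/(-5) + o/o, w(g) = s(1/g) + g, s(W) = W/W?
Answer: -3661459/3147984 ≈ -1.1631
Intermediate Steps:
s(W) = 1
w(g) = 1 + g
X(o) = ⅔ + o/15 (X(o) = 1 - (o/(-5) + o/o)/3 = 1 - (o*(-⅕) + 1)/3 = 1 - (-o/5 + 1)/3 = 1 - (1 - o/5)/3 = 1 + (-⅓ + o/15) = ⅔ + o/15)
x = 65/3 (x = (⅔ + (1/15)*45) - (1 - 19) = (⅔ + 3) - 1*(-18) = 11/3 + 18 = 65/3 ≈ 21.667)
x/(-432) - 43254/38864 = (65/3)/(-432) - 43254/38864 = (65/3)*(-1/432) - 43254*1/38864 = -65/1296 - 21627/19432 = -3661459/3147984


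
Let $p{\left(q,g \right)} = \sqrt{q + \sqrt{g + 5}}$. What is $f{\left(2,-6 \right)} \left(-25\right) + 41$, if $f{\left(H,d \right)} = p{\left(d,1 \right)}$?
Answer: $41 - 25 \sqrt{-6 + \sqrt{6}} \approx 41.0 - 47.107 i$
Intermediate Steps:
$p{\left(q,g \right)} = \sqrt{q + \sqrt{5 + g}}$
$f{\left(H,d \right)} = \sqrt{d + \sqrt{6}}$ ($f{\left(H,d \right)} = \sqrt{d + \sqrt{5 + 1}} = \sqrt{d + \sqrt{6}}$)
$f{\left(2,-6 \right)} \left(-25\right) + 41 = \sqrt{-6 + \sqrt{6}} \left(-25\right) + 41 = - 25 \sqrt{-6 + \sqrt{6}} + 41 = 41 - 25 \sqrt{-6 + \sqrt{6}}$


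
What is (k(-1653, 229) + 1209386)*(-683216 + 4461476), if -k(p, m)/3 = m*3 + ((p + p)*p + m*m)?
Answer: -57975329213520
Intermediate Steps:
k(p, m) = -9*m - 6*p**2 - 3*m**2 (k(p, m) = -3*(m*3 + ((p + p)*p + m*m)) = -3*(3*m + ((2*p)*p + m**2)) = -3*(3*m + (2*p**2 + m**2)) = -3*(3*m + (m**2 + 2*p**2)) = -3*(m**2 + 2*p**2 + 3*m) = -9*m - 6*p**2 - 3*m**2)
(k(-1653, 229) + 1209386)*(-683216 + 4461476) = ((-9*229 - 6*(-1653)**2 - 3*229**2) + 1209386)*(-683216 + 4461476) = ((-2061 - 6*2732409 - 3*52441) + 1209386)*3778260 = ((-2061 - 16394454 - 157323) + 1209386)*3778260 = (-16553838 + 1209386)*3778260 = -15344452*3778260 = -57975329213520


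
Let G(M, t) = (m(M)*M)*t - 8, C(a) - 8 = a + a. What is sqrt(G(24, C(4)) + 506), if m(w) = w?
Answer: sqrt(9714) ≈ 98.560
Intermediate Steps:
C(a) = 8 + 2*a (C(a) = 8 + (a + a) = 8 + 2*a)
G(M, t) = -8 + t*M**2 (G(M, t) = (M*M)*t - 8 = M**2*t - 8 = t*M**2 - 8 = -8 + t*M**2)
sqrt(G(24, C(4)) + 506) = sqrt((-8 + (8 + 2*4)*24**2) + 506) = sqrt((-8 + (8 + 8)*576) + 506) = sqrt((-8 + 16*576) + 506) = sqrt((-8 + 9216) + 506) = sqrt(9208 + 506) = sqrt(9714)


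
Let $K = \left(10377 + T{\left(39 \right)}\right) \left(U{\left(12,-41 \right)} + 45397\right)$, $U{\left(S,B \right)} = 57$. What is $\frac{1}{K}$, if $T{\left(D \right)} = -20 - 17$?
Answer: $\frac{1}{469994360} \approx 2.1277 \cdot 10^{-9}$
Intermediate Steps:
$T{\left(D \right)} = -37$
$K = 469994360$ ($K = \left(10377 - 37\right) \left(57 + 45397\right) = 10340 \cdot 45454 = 469994360$)
$\frac{1}{K} = \frac{1}{469994360}$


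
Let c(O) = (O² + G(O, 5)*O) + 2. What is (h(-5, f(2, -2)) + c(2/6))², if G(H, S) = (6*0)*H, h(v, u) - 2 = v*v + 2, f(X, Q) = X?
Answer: 78400/81 ≈ 967.90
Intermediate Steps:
h(v, u) = 4 + v² (h(v, u) = 2 + (v*v + 2) = 2 + (v² + 2) = 2 + (2 + v²) = 4 + v²)
G(H, S) = 0 (G(H, S) = 0*H = 0)
c(O) = 2 + O² (c(O) = (O² + 0*O) + 2 = (O² + 0) + 2 = O² + 2 = 2 + O²)
(h(-5, f(2, -2)) + c(2/6))² = ((4 + (-5)²) + (2 + (2/6)²))² = ((4 + 25) + (2 + (2*(⅙))²))² = (29 + (2 + (⅓)²))² = (29 + (2 + ⅑))² = (29 + 19/9)² = (280/9)² = 78400/81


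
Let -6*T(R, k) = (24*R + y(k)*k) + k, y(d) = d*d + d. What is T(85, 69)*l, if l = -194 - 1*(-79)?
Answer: 12856195/2 ≈ 6.4281e+6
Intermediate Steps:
y(d) = d + d**2 (y(d) = d**2 + d = d + d**2)
T(R, k) = -4*R - k/6 - k**2*(1 + k)/6 (T(R, k) = -((24*R + (k*(1 + k))*k) + k)/6 = -((24*R + k**2*(1 + k)) + k)/6 = -(k + 24*R + k**2*(1 + k))/6 = -4*R - k/6 - k**2*(1 + k)/6)
l = -115 (l = -194 + 79 = -115)
T(85, 69)*l = (-4*85 - 1/6*69 - 1/6*69**2*(1 + 69))*(-115) = (-340 - 23/2 - 1/6*4761*70)*(-115) = (-340 - 23/2 - 55545)*(-115) = -111793/2*(-115) = 12856195/2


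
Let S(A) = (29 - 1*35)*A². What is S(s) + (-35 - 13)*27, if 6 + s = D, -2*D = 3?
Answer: -3267/2 ≈ -1633.5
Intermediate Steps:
D = -3/2 (D = -½*3 = -3/2 ≈ -1.5000)
s = -15/2 (s = -6 - 3/2 = -15/2 ≈ -7.5000)
S(A) = -6*A² (S(A) = (29 - 35)*A² = -6*A²)
S(s) + (-35 - 13)*27 = -6*(-15/2)² + (-35 - 13)*27 = -6*225/4 - 48*27 = -675/2 - 1296 = -3267/2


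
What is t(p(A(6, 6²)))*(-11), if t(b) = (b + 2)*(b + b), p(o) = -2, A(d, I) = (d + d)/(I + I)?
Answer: 0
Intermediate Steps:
A(d, I) = d/I (A(d, I) = (2*d)/((2*I)) = (2*d)*(1/(2*I)) = d/I)
t(b) = 2*b*(2 + b) (t(b) = (2 + b)*(2*b) = 2*b*(2 + b))
t(p(A(6, 6²)))*(-11) = (2*(-2)*(2 - 2))*(-11) = (2*(-2)*0)*(-11) = 0*(-11) = 0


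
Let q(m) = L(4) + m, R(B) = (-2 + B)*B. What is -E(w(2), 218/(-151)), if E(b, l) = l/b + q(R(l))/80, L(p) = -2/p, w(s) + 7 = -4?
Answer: -7509989/40129760 ≈ -0.18714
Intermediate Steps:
w(s) = -11 (w(s) = -7 - 4 = -11)
R(B) = B*(-2 + B)
q(m) = -½ + m (q(m) = -2/4 + m = -2*¼ + m = -½ + m)
E(b, l) = -1/160 + l/b + l*(-2 + l)/80 (E(b, l) = l/b + (-½ + l*(-2 + l))/80 = l/b + (-½ + l*(-2 + l))*(1/80) = l/b + (-1/160 + l*(-2 + l)/80) = -1/160 + l/b + l*(-2 + l)/80)
-E(w(2), 218/(-151)) = -(218/(-151) + (1/160)*(-11)*(-1 + 2*(218/(-151))*(-2 + 218/(-151))))/(-11) = -(-1)*(218*(-1/151) + (1/160)*(-11)*(-1 + 2*(218*(-1/151))*(-2 + 218*(-1/151))))/11 = -(-1)*(-218/151 + (1/160)*(-11)*(-1 + 2*(-218/151)*(-2 - 218/151)))/11 = -(-1)*(-218/151 + (1/160)*(-11)*(-1 + 2*(-218/151)*(-520/151)))/11 = -(-1)*(-218/151 + (1/160)*(-11)*(-1 + 226720/22801))/11 = -(-1)*(-218/151 + (1/160)*(-11)*(203919/22801))/11 = -(-1)*(-218/151 - 2243109/3648160)/11 = -(-1)*(-7509989)/(11*3648160) = -1*7509989/40129760 = -7509989/40129760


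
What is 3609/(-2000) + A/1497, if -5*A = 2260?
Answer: -6306673/2994000 ≈ -2.1064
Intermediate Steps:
A = -452 (A = -⅕*2260 = -452)
3609/(-2000) + A/1497 = 3609/(-2000) - 452/1497 = 3609*(-1/2000) - 452*1/1497 = -3609/2000 - 452/1497 = -6306673/2994000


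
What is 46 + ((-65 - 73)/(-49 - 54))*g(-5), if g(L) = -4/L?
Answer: 24242/515 ≈ 47.072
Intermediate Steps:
46 + ((-65 - 73)/(-49 - 54))*g(-5) = 46 + ((-65 - 73)/(-49 - 54))*(-4/(-5)) = 46 + (-138/(-103))*(-4*(-⅕)) = 46 - 138*(-1/103)*(⅘) = 46 + (138/103)*(⅘) = 46 + 552/515 = 24242/515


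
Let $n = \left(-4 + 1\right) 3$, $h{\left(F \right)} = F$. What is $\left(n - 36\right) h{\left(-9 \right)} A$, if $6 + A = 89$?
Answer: $33615$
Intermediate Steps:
$A = 83$ ($A = -6 + 89 = 83$)
$n = -9$ ($n = \left(-3\right) 3 = -9$)
$\left(n - 36\right) h{\left(-9 \right)} A = \left(-9 - 36\right) \left(-9\right) 83 = \left(-45\right) \left(-9\right) 83 = 405 \cdot 83 = 33615$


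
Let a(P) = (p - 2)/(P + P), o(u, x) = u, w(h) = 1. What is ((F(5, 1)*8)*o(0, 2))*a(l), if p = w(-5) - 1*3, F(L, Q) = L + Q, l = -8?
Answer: 0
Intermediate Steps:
p = -2 (p = 1 - 1*3 = 1 - 3 = -2)
a(P) = -2/P (a(P) = (-2 - 2)/(P + P) = -4*1/(2*P) = -2/P)
((F(5, 1)*8)*o(0, 2))*a(l) = (((5 + 1)*8)*0)*(-2/(-8)) = ((6*8)*0)*(-2*(-1/8)) = (48*0)*(1/4) = 0*(1/4) = 0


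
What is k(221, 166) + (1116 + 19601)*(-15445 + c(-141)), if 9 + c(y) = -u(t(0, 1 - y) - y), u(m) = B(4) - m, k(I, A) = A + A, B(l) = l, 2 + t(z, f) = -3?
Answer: -317425542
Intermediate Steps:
t(z, f) = -5 (t(z, f) = -2 - 3 = -5)
k(I, A) = 2*A
u(m) = 4 - m
c(y) = -18 - y (c(y) = -9 - (4 - (-5 - y)) = -9 - (4 + (5 + y)) = -9 - (9 + y) = -9 + (-9 - y) = -18 - y)
k(221, 166) + (1116 + 19601)*(-15445 + c(-141)) = 2*166 + (1116 + 19601)*(-15445 + (-18 - 1*(-141))) = 332 + 20717*(-15445 + (-18 + 141)) = 332 + 20717*(-15445 + 123) = 332 + 20717*(-15322) = 332 - 317425874 = -317425542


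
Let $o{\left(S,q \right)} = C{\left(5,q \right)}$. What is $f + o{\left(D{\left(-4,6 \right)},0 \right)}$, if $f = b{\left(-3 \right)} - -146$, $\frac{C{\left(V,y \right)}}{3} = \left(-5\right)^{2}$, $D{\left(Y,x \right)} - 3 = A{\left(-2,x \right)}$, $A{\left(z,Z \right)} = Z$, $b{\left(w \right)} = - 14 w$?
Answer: $263$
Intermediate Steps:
$D{\left(Y,x \right)} = 3 + x$
$C{\left(V,y \right)} = 75$ ($C{\left(V,y \right)} = 3 \left(-5\right)^{2} = 3 \cdot 25 = 75$)
$o{\left(S,q \right)} = 75$
$f = 188$ ($f = \left(-14\right) \left(-3\right) - -146 = 42 + 146 = 188$)
$f + o{\left(D{\left(-4,6 \right)},0 \right)} = 188 + 75 = 263$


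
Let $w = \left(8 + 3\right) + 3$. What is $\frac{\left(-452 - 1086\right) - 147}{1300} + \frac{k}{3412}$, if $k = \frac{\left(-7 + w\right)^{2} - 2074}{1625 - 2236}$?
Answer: $- \frac{6750271}{5211830} \approx -1.2952$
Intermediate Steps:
$w = 14$ ($w = 11 + 3 = 14$)
$k = \frac{2025}{611}$ ($k = \frac{\left(-7 + 14\right)^{2} - 2074}{1625 - 2236} = \frac{7^{2} - 2074}{-611} = \left(49 - 2074\right) \left(- \frac{1}{611}\right) = \left(-2025\right) \left(- \frac{1}{611}\right) = \frac{2025}{611} \approx 3.3142$)
$\frac{\left(-452 - 1086\right) - 147}{1300} + \frac{k}{3412} = \frac{\left(-452 - 1086\right) - 147}{1300} + \frac{2025}{611 \cdot 3412} = \left(-1538 - 147\right) \frac{1}{1300} + \frac{2025}{611} \cdot \frac{1}{3412} = \left(-1685\right) \frac{1}{1300} + \frac{2025}{2084732} = - \frac{337}{260} + \frac{2025}{2084732} = - \frac{6750271}{5211830}$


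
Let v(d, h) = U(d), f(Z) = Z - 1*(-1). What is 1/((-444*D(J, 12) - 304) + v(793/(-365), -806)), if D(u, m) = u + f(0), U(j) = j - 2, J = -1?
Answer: -365/112483 ≈ -0.0032449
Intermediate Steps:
f(Z) = 1 + Z (f(Z) = Z + 1 = 1 + Z)
U(j) = -2 + j
v(d, h) = -2 + d
D(u, m) = 1 + u (D(u, m) = u + (1 + 0) = u + 1 = 1 + u)
1/((-444*D(J, 12) - 304) + v(793/(-365), -806)) = 1/((-444*(1 - 1) - 304) + (-2 + 793/(-365))) = 1/((-444*0 - 304) + (-2 + 793*(-1/365))) = 1/((0 - 304) + (-2 - 793/365)) = 1/(-304 - 1523/365) = 1/(-112483/365) = -365/112483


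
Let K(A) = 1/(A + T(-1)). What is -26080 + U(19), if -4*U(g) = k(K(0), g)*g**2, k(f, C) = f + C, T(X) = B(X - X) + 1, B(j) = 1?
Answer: -222719/8 ≈ -27840.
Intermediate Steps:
T(X) = 2 (T(X) = 1 + 1 = 2)
K(A) = 1/(2 + A) (K(A) = 1/(A + 2) = 1/(2 + A))
k(f, C) = C + f
U(g) = -g**2*(1/2 + g)/4 (U(g) = -(g + 1/(2 + 0))*g**2/4 = -(g + 1/2)*g**2/4 = -(1/2 + g)*g**2/4 = -g**2*(1/2 + g)/4)
-26080 + U(19) = -26080 + (1/8)*19**2*(-1 - 2*19) = -26080 + (1/8)*361*(-1 - 38) = -26080 + (1/8)*361*(-39) = -26080 - 14079/8 = -222719/8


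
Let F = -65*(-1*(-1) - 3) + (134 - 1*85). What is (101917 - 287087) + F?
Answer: -184991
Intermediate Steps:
F = 179 (F = -65*(1 - 3) + (134 - 85) = -65*(-2) + 49 = 130 + 49 = 179)
(101917 - 287087) + F = (101917 - 287087) + 179 = -185170 + 179 = -184991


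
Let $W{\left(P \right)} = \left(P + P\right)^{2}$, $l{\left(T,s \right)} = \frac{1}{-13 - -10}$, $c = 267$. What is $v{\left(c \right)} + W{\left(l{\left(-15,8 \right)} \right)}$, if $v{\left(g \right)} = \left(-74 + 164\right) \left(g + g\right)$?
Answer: $\frac{432544}{9} \approx 48060.0$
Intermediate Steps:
$v{\left(g \right)} = 180 g$ ($v{\left(g \right)} = 90 \cdot 2 g = 180 g$)
$l{\left(T,s \right)} = - \frac{1}{3}$ ($l{\left(T,s \right)} = \frac{1}{-13 + 10} = \frac{1}{-3} = - \frac{1}{3}$)
$W{\left(P \right)} = 4 P^{2}$ ($W{\left(P \right)} = \left(2 P\right)^{2} = 4 P^{2}$)
$v{\left(c \right)} + W{\left(l{\left(-15,8 \right)} \right)} = 180 \cdot 267 + 4 \left(- \frac{1}{3}\right)^{2} = 48060 + 4 \cdot \frac{1}{9} = 48060 + \frac{4}{9} = \frac{432544}{9}$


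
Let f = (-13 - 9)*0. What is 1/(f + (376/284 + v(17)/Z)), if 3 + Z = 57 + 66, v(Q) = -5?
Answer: 1704/2185 ≈ 0.77986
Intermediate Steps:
Z = 120 (Z = -3 + (57 + 66) = -3 + 123 = 120)
f = 0 (f = -22*0 = 0)
1/(f + (376/284 + v(17)/Z)) = 1/(0 + (376/284 - 5/120)) = 1/(0 + (376*(1/284) - 5*1/120)) = 1/(0 + (94/71 - 1/24)) = 1/(0 + 2185/1704) = 1/(2185/1704) = 1704/2185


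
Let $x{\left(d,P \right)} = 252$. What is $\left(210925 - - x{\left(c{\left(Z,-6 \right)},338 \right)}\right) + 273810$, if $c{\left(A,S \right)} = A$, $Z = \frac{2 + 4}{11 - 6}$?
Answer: $484987$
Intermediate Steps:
$Z = \frac{6}{5} \approx 1.2$
$\left(210925 - - x{\left(c{\left(Z,-6 \right)},338 \right)}\right) + 273810 = \left(210925 - \left(-1\right) 252\right) + 273810 = \left(210925 - -252\right) + 273810 = \left(210925 + 252\right) + 273810 = 211177 + 273810 = 484987$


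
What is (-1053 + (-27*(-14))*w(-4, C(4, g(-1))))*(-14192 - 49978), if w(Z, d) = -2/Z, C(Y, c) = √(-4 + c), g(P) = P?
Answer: 55442880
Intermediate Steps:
(-1053 + (-27*(-14))*w(-4, C(4, g(-1))))*(-14192 - 49978) = (-1053 + (-27*(-14))*(-2/(-4)))*(-14192 - 49978) = (-1053 + 378*(-2*(-¼)))*(-64170) = (-1053 + 378*(½))*(-64170) = (-1053 + 189)*(-64170) = -864*(-64170) = 55442880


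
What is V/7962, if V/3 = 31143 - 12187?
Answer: 9478/1327 ≈ 7.1424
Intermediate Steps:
V = 56868 (V = 3*(31143 - 12187) = 3*18956 = 56868)
V/7962 = 56868/7962 = 56868*(1/7962) = 9478/1327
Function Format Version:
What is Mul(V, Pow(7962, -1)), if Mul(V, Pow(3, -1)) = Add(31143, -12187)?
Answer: Rational(9478, 1327) ≈ 7.1424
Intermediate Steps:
V = 56868 (V = Mul(3, Add(31143, -12187)) = Mul(3, 18956) = 56868)
Mul(V, Pow(7962, -1)) = Mul(56868, Pow(7962, -1)) = Mul(56868, Rational(1, 7962)) = Rational(9478, 1327)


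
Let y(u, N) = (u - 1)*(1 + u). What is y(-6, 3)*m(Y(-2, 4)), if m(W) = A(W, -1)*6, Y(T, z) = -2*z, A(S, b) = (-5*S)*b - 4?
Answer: -9240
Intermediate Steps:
y(u, N) = (1 + u)*(-1 + u) (y(u, N) = (-1 + u)*(1 + u) = (1 + u)*(-1 + u))
A(S, b) = -4 - 5*S*b (A(S, b) = -5*S*b - 4 = -4 - 5*S*b)
m(W) = -24 + 30*W (m(W) = (-4 - 5*W*(-1))*6 = (-4 + 5*W)*6 = -24 + 30*W)
y(-6, 3)*m(Y(-2, 4)) = (-1 + (-6)**2)*(-24 + 30*(-2*4)) = (-1 + 36)*(-24 + 30*(-8)) = 35*(-24 - 240) = 35*(-264) = -9240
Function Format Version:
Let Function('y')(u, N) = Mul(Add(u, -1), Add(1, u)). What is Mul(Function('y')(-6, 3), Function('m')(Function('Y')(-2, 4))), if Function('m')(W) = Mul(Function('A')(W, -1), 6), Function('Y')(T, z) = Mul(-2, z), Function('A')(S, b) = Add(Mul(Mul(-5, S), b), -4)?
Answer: -9240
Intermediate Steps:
Function('y')(u, N) = Mul(Add(1, u), Add(-1, u)) (Function('y')(u, N) = Mul(Add(-1, u), Add(1, u)) = Mul(Add(1, u), Add(-1, u)))
Function('A')(S, b) = Add(-4, Mul(-5, S, b)) (Function('A')(S, b) = Add(Mul(-5, S, b), -4) = Add(-4, Mul(-5, S, b)))
Function('m')(W) = Add(-24, Mul(30, W)) (Function('m')(W) = Mul(Add(-4, Mul(-5, W, -1)), 6) = Mul(Add(-4, Mul(5, W)), 6) = Add(-24, Mul(30, W)))
Mul(Function('y')(-6, 3), Function('m')(Function('Y')(-2, 4))) = Mul(Add(-1, Pow(-6, 2)), Add(-24, Mul(30, Mul(-2, 4)))) = Mul(Add(-1, 36), Add(-24, Mul(30, -8))) = Mul(35, Add(-24, -240)) = Mul(35, -264) = -9240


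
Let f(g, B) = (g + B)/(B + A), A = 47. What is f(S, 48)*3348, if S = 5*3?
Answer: 210924/95 ≈ 2220.3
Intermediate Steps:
S = 15
f(g, B) = (B + g)/(47 + B) (f(g, B) = (g + B)/(B + 47) = (B + g)/(47 + B))
f(S, 48)*3348 = ((48 + 15)/(47 + 48))*3348 = (63/95)*3348 = 210924/95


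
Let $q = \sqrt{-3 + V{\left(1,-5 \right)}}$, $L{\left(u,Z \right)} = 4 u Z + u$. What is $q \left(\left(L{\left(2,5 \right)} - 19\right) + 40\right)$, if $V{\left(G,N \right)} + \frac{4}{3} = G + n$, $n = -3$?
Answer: $21 i \sqrt{57} \approx 158.55 i$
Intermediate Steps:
$V{\left(G,N \right)} = - \frac{13}{3} + G$ ($V{\left(G,N \right)} = - \frac{4}{3} + \left(G - 3\right) = - \frac{4}{3} + \left(-3 + G\right) = - \frac{13}{3} + G$)
$L{\left(u,Z \right)} = u + 4 Z u$ ($L{\left(u,Z \right)} = 4 Z u + u = u + 4 Z u$)
$q = \frac{i \sqrt{57}}{3}$ ($q = \sqrt{-3 + \left(- \frac{13}{3} + 1\right)} = \sqrt{-3 - \frac{10}{3}} = \sqrt{- \frac{19}{3}} = \frac{i \sqrt{57}}{3} \approx 2.5166 i$)
$q \left(\left(L{\left(2,5 \right)} - 19\right) + 40\right) = \frac{i \sqrt{57}}{3} \left(\left(2 \left(1 + 4 \cdot 5\right) - 19\right) + 40\right) = \frac{i \sqrt{57}}{3} \left(\left(2 \left(1 + 20\right) - 19\right) + 40\right) = \frac{i \sqrt{57}}{3} \left(\left(2 \cdot 21 - 19\right) + 40\right) = \frac{i \sqrt{57}}{3} \left(\left(42 - 19\right) + 40\right) = \frac{i \sqrt{57}}{3} \left(23 + 40\right) = \frac{i \sqrt{57}}{3} \cdot 63 = 21 i \sqrt{57}$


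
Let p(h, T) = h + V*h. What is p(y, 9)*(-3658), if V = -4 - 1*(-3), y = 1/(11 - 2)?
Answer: 0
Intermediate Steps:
y = ⅑ (y = 1/9 = ⅑ ≈ 0.11111)
V = -1 (V = -4 + 3 = -1)
p(h, T) = 0 (p(h, T) = h - h = 0)
p(y, 9)*(-3658) = 0*(-3658) = 0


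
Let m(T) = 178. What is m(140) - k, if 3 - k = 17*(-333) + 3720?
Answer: -1766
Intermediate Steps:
k = 1944 (k = 3 - (17*(-333) + 3720) = 3 - (-5661 + 3720) = 3 - 1*(-1941) = 3 + 1941 = 1944)
m(140) - k = 178 - 1*1944 = 178 - 1944 = -1766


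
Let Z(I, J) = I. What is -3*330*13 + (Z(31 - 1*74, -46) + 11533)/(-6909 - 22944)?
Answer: -128073200/9951 ≈ -12870.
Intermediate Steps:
-3*330*13 + (Z(31 - 1*74, -46) + 11533)/(-6909 - 22944) = -3*330*13 + ((31 - 1*74) + 11533)/(-6909 - 22944) = -990*13 + ((31 - 74) + 11533)/(-29853) = -12870 + (-43 + 11533)*(-1/29853) = -12870 + 11490*(-1/29853) = -12870 - 3830/9951 = -128073200/9951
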